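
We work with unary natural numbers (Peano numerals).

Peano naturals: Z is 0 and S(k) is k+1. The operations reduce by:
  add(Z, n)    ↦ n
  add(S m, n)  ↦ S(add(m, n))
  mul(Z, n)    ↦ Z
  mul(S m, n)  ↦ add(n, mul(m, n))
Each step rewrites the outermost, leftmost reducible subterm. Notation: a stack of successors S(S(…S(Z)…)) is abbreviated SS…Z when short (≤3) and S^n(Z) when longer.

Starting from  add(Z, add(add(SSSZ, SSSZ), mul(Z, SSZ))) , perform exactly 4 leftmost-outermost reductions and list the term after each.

  start: add(Z, add(add(SSSZ, SSSZ), mul(Z, SSZ)))
  [1] add(add(SSSZ, SSSZ), mul(Z, SSZ))
  [2] add(S(add(SSZ, SSSZ)), mul(Z, SSZ))
  [3] S(add(add(SSZ, SSSZ), mul(Z, SSZ)))
  [4] S(add(S(add(SZ, SSSZ)), mul(Z, SSZ)))

Answer: after 4 steps: S(add(S(add(SZ, SSSZ)), mul(Z, SSZ)))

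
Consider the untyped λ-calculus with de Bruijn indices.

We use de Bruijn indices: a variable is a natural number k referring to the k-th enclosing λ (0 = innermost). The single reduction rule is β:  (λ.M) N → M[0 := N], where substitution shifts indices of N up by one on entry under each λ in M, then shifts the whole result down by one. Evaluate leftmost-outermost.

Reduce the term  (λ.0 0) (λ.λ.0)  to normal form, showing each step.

Answer: normal form = λ.0  (in 2 steps)

Derivation:
  start: (λ.0 0) (λ.λ.0)
  [1] (λ.λ.0) (λ.λ.0)
  [2] λ.0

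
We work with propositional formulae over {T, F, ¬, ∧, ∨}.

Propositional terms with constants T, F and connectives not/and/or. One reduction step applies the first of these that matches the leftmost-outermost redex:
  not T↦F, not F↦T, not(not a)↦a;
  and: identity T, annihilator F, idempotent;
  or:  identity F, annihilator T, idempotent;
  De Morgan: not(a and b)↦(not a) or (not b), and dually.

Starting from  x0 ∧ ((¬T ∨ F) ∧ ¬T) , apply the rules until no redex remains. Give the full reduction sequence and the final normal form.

Answer: normal form = F  (in 4 steps)

Derivation:
  start: x0 ∧ ((¬T ∨ F) ∧ ¬T)
  [1] x0 ∧ (¬T ∧ ¬T)
  [2] x0 ∧ ¬T
  [3] x0 ∧ F
  [4] F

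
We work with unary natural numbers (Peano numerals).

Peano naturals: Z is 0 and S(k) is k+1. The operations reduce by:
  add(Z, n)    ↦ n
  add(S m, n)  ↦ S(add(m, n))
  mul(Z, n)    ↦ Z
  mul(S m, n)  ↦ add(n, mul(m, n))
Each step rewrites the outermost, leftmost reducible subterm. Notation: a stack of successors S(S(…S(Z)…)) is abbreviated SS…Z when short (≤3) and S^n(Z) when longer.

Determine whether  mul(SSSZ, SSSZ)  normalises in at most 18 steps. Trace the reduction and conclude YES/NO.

  start: mul(SSSZ, SSSZ)
  step 1: add(SSSZ, mul(SSZ, SSSZ))
  step 2: S(add(SSZ, mul(SSZ, SSSZ)))
  step 3: S(S(add(SZ, mul(SSZ, SSSZ))))
  step 4: S(S(S(add(Z, mul(SSZ, SSSZ)))))
  step 5: S(S(S(mul(SSZ, SSSZ))))
  step 6: S(S(S(add(SSSZ, mul(SZ, SSSZ)))))
  step 7: S(S(S(S(add(SSZ, mul(SZ, SSSZ))))))
  step 8: S(S(S(S(S(add(SZ, mul(SZ, SSSZ)))))))
  step 9: S(S(S(S(S(S(add(Z, mul(SZ, SSSZ))))))))
  step 10: S(S(S(S(S(S(mul(SZ, SSSZ)))))))
  step 11: S(S(S(S(S(S(add(SSSZ, mul(Z, SSSZ))))))))
  step 12: S(S(S(S(S(S(S(add(SSZ, mul(Z, SSSZ)))))))))
  step 13: S(S(S(S(S(S(S(S(add(SZ, mul(Z, SSSZ))))))))))
  step 14: S(S(S(S(S(S(S(S(S(add(Z, mul(Z, SSSZ)))))))))))
  step 15: S(S(S(S(S(S(S(S(S(mul(Z, SSSZ))))))))))
  step 16: S^9(Z)

Answer: YES — reaches normal form S^9(Z) in 16 ≤ 18 steps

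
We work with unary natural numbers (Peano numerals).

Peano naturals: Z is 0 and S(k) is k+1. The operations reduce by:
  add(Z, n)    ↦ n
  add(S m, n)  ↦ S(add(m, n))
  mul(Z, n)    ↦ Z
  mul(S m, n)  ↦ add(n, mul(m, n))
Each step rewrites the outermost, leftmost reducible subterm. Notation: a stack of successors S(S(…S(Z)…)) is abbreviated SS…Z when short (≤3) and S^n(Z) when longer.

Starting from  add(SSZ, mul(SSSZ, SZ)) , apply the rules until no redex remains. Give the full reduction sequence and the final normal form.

Answer: normal form = S^5(Z)  (in 13 steps)

Working:
  start: add(SSZ, mul(SSSZ, SZ))
  [1] S(add(SZ, mul(SSSZ, SZ)))
  [2] S(S(add(Z, mul(SSSZ, SZ))))
  [3] S(S(mul(SSSZ, SZ)))
  [4] S(S(add(SZ, mul(SSZ, SZ))))
  [5] S(S(S(add(Z, mul(SSZ, SZ)))))
  [6] S(S(S(mul(SSZ, SZ))))
  [7] S(S(S(add(SZ, mul(SZ, SZ)))))
  [8] S(S(S(S(add(Z, mul(SZ, SZ))))))
  [9] S(S(S(S(mul(SZ, SZ)))))
  [10] S(S(S(S(add(SZ, mul(Z, SZ))))))
  [11] S(S(S(S(S(add(Z, mul(Z, SZ)))))))
  [12] S(S(S(S(S(mul(Z, SZ))))))
  [13] S^5(Z)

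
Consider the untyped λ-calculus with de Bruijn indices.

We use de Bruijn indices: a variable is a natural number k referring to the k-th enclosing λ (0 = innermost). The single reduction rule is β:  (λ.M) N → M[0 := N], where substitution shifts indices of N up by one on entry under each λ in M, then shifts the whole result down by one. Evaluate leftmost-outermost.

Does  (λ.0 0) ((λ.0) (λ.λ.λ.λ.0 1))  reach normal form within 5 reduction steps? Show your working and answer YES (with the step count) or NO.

  start: (λ.0 0) ((λ.0) (λ.λ.λ.λ.0 1))
  →1  (λ.0) (λ.λ.λ.λ.0 1) ((λ.0) (λ.λ.λ.λ.0 1))
  →2  (λ.λ.λ.λ.0 1) ((λ.0) (λ.λ.λ.λ.0 1))
  →3  λ.λ.λ.0 1

Answer: YES — reaches normal form λ.λ.λ.0 1 in 3 ≤ 5 steps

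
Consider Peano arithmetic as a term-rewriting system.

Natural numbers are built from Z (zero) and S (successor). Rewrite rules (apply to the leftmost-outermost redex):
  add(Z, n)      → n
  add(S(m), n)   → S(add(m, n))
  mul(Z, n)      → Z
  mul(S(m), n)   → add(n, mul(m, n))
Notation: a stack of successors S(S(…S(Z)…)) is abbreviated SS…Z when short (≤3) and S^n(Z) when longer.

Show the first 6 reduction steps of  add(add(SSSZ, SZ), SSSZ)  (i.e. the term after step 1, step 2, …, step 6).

Answer: after 6 steps: S(S(S(add(add(Z, SZ), SSSZ))))

Working:
  start: add(add(SSSZ, SZ), SSSZ)
  →1  add(S(add(SSZ, SZ)), SSSZ)
  →2  S(add(add(SSZ, SZ), SSSZ))
  →3  S(add(S(add(SZ, SZ)), SSSZ))
  →4  S(S(add(add(SZ, SZ), SSSZ)))
  →5  S(S(add(S(add(Z, SZ)), SSSZ)))
  →6  S(S(S(add(add(Z, SZ), SSSZ))))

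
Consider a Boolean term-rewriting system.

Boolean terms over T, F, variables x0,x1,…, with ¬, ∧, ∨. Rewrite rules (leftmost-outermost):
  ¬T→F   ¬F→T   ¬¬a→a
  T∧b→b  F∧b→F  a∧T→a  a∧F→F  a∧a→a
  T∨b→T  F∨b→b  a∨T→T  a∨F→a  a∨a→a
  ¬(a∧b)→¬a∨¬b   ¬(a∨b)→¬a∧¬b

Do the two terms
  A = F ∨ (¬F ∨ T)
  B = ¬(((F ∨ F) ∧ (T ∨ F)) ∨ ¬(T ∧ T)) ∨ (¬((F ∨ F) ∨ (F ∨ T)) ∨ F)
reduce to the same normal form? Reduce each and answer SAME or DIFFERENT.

Answer: SAME — A ⇓ T, B ⇓ T

Derivation:
Term A:
  start: F ∨ (¬F ∨ T)
  →1  ¬F ∨ T
  →2  T

Term B:
  start: ¬(((F ∨ F) ∧ (T ∨ F)) ∨ ¬(T ∧ T)) ∨ (¬((F ∨ F) ∨ (F ∨ T)) ∨ F)
  →1  (¬((F ∨ F) ∧ (T ∨ F)) ∧ ¬¬(T ∧ T)) ∨ (¬((F ∨ F) ∨ (F ∨ T)) ∨ F)
  →2  ((¬(F ∨ F) ∨ ¬(T ∨ F)) ∧ ¬¬(T ∧ T)) ∨ (¬((F ∨ F) ∨ (F ∨ T)) ∨ F)
  →3  (((¬F ∧ ¬F) ∨ ¬(T ∨ F)) ∧ ¬¬(T ∧ T)) ∨ (¬((F ∨ F) ∨ (F ∨ T)) ∨ F)
  →4  ((¬F ∨ ¬(T ∨ F)) ∧ ¬¬(T ∧ T)) ∨ (¬((F ∨ F) ∨ (F ∨ T)) ∨ F)
  →5  ((T ∨ ¬(T ∨ F)) ∧ ¬¬(T ∧ T)) ∨ (¬((F ∨ F) ∨ (F ∨ T)) ∨ F)
  →6  (T ∧ ¬¬(T ∧ T)) ∨ (¬((F ∨ F) ∨ (F ∨ T)) ∨ F)
  →7  ¬¬(T ∧ T) ∨ (¬((F ∨ F) ∨ (F ∨ T)) ∨ F)
  →8  (T ∧ T) ∨ (¬((F ∨ F) ∨ (F ∨ T)) ∨ F)
  →9  T ∨ (¬((F ∨ F) ∨ (F ∨ T)) ∨ F)
  →10  T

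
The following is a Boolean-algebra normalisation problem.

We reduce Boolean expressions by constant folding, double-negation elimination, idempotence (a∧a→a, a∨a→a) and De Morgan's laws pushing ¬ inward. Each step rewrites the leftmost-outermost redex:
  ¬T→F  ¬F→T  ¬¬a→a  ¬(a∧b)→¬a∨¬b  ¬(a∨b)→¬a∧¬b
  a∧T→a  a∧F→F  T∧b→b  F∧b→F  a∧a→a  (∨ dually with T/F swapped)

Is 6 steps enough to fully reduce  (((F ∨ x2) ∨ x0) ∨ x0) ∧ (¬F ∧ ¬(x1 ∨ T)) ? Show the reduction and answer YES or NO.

Answer: NO — after 6 steps the term is ((x2 ∨ x0) ∨ x0) ∧ F, not yet normal

Reduction:
  start: (((F ∨ x2) ∨ x0) ∨ x0) ∧ (¬F ∧ ¬(x1 ∨ T))
  [1] ((x2 ∨ x0) ∨ x0) ∧ (¬F ∧ ¬(x1 ∨ T))
  [2] ((x2 ∨ x0) ∨ x0) ∧ (T ∧ ¬(x1 ∨ T))
  [3] ((x2 ∨ x0) ∨ x0) ∧ ¬(x1 ∨ T)
  [4] ((x2 ∨ x0) ∨ x0) ∧ (¬x1 ∧ ¬T)
  [5] ((x2 ∨ x0) ∨ x0) ∧ (¬x1 ∧ F)
  [6] ((x2 ∨ x0) ∨ x0) ∧ F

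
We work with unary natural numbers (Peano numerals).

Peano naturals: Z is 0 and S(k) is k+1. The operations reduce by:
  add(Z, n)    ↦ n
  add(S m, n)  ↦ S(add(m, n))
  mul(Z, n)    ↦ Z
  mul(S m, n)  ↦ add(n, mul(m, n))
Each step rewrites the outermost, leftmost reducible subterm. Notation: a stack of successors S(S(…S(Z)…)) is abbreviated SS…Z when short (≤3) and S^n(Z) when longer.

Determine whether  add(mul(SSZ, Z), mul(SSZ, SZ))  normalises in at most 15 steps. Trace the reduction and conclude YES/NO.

  start: add(mul(SSZ, Z), mul(SSZ, SZ))
  →1  add(add(Z, mul(SZ, Z)), mul(SSZ, SZ))
  →2  add(mul(SZ, Z), mul(SSZ, SZ))
  →3  add(add(Z, mul(Z, Z)), mul(SSZ, SZ))
  →4  add(mul(Z, Z), mul(SSZ, SZ))
  →5  add(Z, mul(SSZ, SZ))
  →6  mul(SSZ, SZ)
  →7  add(SZ, mul(SZ, SZ))
  →8  S(add(Z, mul(SZ, SZ)))
  →9  S(mul(SZ, SZ))
  →10  S(add(SZ, mul(Z, SZ)))
  →11  S(S(add(Z, mul(Z, SZ))))
  →12  S(S(mul(Z, SZ)))
  →13  SSZ

Answer: YES — reaches normal form SSZ in 13 ≤ 15 steps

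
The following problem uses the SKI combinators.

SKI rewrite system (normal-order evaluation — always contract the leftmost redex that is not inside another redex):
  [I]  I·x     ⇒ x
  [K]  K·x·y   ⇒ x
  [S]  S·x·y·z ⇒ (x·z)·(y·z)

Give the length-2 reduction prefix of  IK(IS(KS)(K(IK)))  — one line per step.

  start: IK(IS(KS)(K(IK)))
  step 1: K(IS(KS)(K(IK)))
  step 2: K(S(KS)(K(IK)))

Answer: after 2 steps: K(S(KS)(K(IK)))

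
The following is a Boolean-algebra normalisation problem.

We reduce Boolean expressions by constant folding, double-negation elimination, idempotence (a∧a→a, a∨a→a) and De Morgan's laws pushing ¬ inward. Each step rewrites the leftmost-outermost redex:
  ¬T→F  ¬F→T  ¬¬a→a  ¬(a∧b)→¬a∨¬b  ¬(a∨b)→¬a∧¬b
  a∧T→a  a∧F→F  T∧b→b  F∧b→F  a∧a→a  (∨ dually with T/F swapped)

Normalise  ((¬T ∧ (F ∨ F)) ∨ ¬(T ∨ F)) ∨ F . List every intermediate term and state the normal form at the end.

Answer: normal form = F  (in 7 steps)

Derivation:
  start: ((¬T ∧ (F ∨ F)) ∨ ¬(T ∨ F)) ∨ F
  →1  (¬T ∧ (F ∨ F)) ∨ ¬(T ∨ F)
  →2  (F ∧ (F ∨ F)) ∨ ¬(T ∨ F)
  →3  F ∨ ¬(T ∨ F)
  →4  ¬(T ∨ F)
  →5  ¬T ∧ ¬F
  →6  F ∧ ¬F
  →7  F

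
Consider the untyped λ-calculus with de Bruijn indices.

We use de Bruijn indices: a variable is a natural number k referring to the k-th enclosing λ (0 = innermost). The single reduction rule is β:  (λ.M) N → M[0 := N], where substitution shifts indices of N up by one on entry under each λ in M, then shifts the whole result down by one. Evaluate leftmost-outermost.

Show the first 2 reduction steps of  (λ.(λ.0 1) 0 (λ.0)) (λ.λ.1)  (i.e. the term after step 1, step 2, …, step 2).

Answer: after 2 steps: (λ.λ.1) (λ.λ.1) (λ.0)

Working:
  start: (λ.(λ.0 1) 0 (λ.0)) (λ.λ.1)
  [1] (λ.0 (λ.λ.1)) (λ.λ.1) (λ.0)
  [2] (λ.λ.1) (λ.λ.1) (λ.0)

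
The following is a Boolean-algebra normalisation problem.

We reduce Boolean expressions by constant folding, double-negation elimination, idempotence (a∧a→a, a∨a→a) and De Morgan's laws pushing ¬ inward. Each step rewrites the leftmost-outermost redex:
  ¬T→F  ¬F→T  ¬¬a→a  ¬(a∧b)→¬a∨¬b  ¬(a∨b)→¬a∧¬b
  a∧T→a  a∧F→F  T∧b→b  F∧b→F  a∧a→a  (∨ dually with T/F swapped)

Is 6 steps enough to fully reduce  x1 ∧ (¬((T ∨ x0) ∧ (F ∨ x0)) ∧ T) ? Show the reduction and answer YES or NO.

Answer: NO — after 6 steps the term is x1 ∧ ¬(F ∨ x0), not yet normal

Derivation:
  start: x1 ∧ (¬((T ∨ x0) ∧ (F ∨ x0)) ∧ T)
  step 1: x1 ∧ ¬((T ∨ x0) ∧ (F ∨ x0))
  step 2: x1 ∧ (¬(T ∨ x0) ∨ ¬(F ∨ x0))
  step 3: x1 ∧ ((¬T ∧ ¬x0) ∨ ¬(F ∨ x0))
  step 4: x1 ∧ ((F ∧ ¬x0) ∨ ¬(F ∨ x0))
  step 5: x1 ∧ (F ∨ ¬(F ∨ x0))
  step 6: x1 ∧ ¬(F ∨ x0)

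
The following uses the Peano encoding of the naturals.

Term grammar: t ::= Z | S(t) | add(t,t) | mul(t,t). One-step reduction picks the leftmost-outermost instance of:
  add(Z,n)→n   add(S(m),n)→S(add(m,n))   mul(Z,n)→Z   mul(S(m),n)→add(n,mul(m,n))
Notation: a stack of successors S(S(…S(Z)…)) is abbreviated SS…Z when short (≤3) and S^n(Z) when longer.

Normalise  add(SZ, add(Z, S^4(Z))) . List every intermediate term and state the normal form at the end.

  start: add(SZ, add(Z, S^4(Z)))
  →1  S(add(Z, add(Z, S^4(Z))))
  →2  S(add(Z, S^4(Z)))
  →3  S^5(Z)

Answer: normal form = S^5(Z)  (in 3 steps)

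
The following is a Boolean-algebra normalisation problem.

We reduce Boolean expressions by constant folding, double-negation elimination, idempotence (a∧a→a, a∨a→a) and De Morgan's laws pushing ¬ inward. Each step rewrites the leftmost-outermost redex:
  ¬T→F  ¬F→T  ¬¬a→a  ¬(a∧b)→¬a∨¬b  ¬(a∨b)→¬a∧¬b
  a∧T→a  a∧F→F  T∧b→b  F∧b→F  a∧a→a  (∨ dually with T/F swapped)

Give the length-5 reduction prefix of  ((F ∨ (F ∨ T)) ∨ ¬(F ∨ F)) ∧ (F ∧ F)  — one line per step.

  start: ((F ∨ (F ∨ T)) ∨ ¬(F ∨ F)) ∧ (F ∧ F)
  →1  ((F ∨ T) ∨ ¬(F ∨ F)) ∧ (F ∧ F)
  →2  (T ∨ ¬(F ∨ F)) ∧ (F ∧ F)
  →3  T ∧ (F ∧ F)
  →4  F ∧ F
  →5  F

Answer: after 5 steps: F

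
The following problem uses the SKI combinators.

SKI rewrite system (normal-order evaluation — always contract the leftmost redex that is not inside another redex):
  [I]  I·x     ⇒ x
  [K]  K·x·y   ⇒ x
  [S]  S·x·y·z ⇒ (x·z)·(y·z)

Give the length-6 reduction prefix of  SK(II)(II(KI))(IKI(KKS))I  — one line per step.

Answer: after 6 steps: I

Reduction:
  start: SK(II)(II(KI))(IKI(KKS))I
  step 1: K(II(KI))(II(II(KI)))(IKI(KKS))I
  step 2: II(KI)(IKI(KKS))I
  step 3: I(KI)(IKI(KKS))I
  step 4: KI(IKI(KKS))I
  step 5: II
  step 6: I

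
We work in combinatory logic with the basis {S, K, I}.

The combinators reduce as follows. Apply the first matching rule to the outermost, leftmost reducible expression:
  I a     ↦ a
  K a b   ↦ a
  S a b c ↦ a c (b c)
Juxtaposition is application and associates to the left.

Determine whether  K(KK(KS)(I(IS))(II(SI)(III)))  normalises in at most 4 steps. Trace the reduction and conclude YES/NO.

  start: K(KK(KS)(I(IS))(II(SI)(III)))
  →1  K(K(I(IS))(II(SI)(III)))
  →2  K(I(IS))
  →3  K(IS)
  →4  KS

Answer: YES — reaches normal form KS in 4 ≤ 4 steps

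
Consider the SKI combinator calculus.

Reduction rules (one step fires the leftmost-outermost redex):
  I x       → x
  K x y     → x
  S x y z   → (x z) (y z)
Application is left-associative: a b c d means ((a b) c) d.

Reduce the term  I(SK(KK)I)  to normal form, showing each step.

  start: I(SK(KK)I)
  →1  SK(KK)I
  →2  KI(KKI)
  →3  I

Answer: normal form = I  (in 3 steps)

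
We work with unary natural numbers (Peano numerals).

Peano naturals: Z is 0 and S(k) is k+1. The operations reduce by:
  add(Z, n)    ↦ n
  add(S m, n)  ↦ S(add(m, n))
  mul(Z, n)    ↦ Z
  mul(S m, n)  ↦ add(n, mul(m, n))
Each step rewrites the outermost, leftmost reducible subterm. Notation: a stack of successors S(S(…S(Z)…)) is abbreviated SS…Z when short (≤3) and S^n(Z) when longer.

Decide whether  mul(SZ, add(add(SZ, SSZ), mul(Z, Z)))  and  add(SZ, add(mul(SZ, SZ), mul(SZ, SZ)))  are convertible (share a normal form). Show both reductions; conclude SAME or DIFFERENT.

Term A:
  start: mul(SZ, add(add(SZ, SSZ), mul(Z, Z)))
  →1  add(add(add(SZ, SSZ), mul(Z, Z)), mul(Z, add(add(SZ, SSZ), mul(Z, Z))))
  →2  add(add(S(add(Z, SSZ)), mul(Z, Z)), mul(Z, add(add(SZ, SSZ), mul(Z, Z))))
  →3  add(S(add(add(Z, SSZ), mul(Z, Z))), mul(Z, add(add(SZ, SSZ), mul(Z, Z))))
  →4  S(add(add(add(Z, SSZ), mul(Z, Z)), mul(Z, add(add(SZ, SSZ), mul(Z, Z)))))
  →5  S(add(add(SSZ, mul(Z, Z)), mul(Z, add(add(SZ, SSZ), mul(Z, Z)))))
  →6  S(add(S(add(SZ, mul(Z, Z))), mul(Z, add(add(SZ, SSZ), mul(Z, Z)))))
  →7  S(S(add(add(SZ, mul(Z, Z)), mul(Z, add(add(SZ, SSZ), mul(Z, Z))))))
  →8  S(S(add(S(add(Z, mul(Z, Z))), mul(Z, add(add(SZ, SSZ), mul(Z, Z))))))
  →9  S(S(S(add(add(Z, mul(Z, Z)), mul(Z, add(add(SZ, SSZ), mul(Z, Z)))))))
  →10  S(S(S(add(mul(Z, Z), mul(Z, add(add(SZ, SSZ), mul(Z, Z)))))))
  →11  S(S(S(add(Z, mul(Z, add(add(SZ, SSZ), mul(Z, Z)))))))
  →12  S(S(S(mul(Z, add(add(SZ, SSZ), mul(Z, Z))))))
  →13  SSSZ

Term B:
  start: add(SZ, add(mul(SZ, SZ), mul(SZ, SZ)))
  →1  S(add(Z, add(mul(SZ, SZ), mul(SZ, SZ))))
  →2  S(add(mul(SZ, SZ), mul(SZ, SZ)))
  →3  S(add(add(SZ, mul(Z, SZ)), mul(SZ, SZ)))
  →4  S(add(S(add(Z, mul(Z, SZ))), mul(SZ, SZ)))
  →5  S(S(add(add(Z, mul(Z, SZ)), mul(SZ, SZ))))
  →6  S(S(add(mul(Z, SZ), mul(SZ, SZ))))
  →7  S(S(add(Z, mul(SZ, SZ))))
  →8  S(S(mul(SZ, SZ)))
  →9  S(S(add(SZ, mul(Z, SZ))))
  →10  S(S(S(add(Z, mul(Z, SZ)))))
  →11  S(S(S(mul(Z, SZ))))
  →12  SSSZ

Answer: SAME — A ⇓ SSSZ, B ⇓ SSSZ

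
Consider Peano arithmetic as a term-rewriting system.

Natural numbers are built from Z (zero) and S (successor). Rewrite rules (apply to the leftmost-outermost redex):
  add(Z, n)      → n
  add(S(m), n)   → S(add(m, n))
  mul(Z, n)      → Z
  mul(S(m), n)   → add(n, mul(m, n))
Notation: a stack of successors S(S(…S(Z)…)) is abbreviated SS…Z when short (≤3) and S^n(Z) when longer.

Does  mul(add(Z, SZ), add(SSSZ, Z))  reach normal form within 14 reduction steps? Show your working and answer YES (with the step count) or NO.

  start: mul(add(Z, SZ), add(SSSZ, Z))
  step 1: mul(SZ, add(SSSZ, Z))
  step 2: add(add(SSSZ, Z), mul(Z, add(SSSZ, Z)))
  step 3: add(S(add(SSZ, Z)), mul(Z, add(SSSZ, Z)))
  step 4: S(add(add(SSZ, Z), mul(Z, add(SSSZ, Z))))
  step 5: S(add(S(add(SZ, Z)), mul(Z, add(SSSZ, Z))))
  step 6: S(S(add(add(SZ, Z), mul(Z, add(SSSZ, Z)))))
  step 7: S(S(add(S(add(Z, Z)), mul(Z, add(SSSZ, Z)))))
  step 8: S(S(S(add(add(Z, Z), mul(Z, add(SSSZ, Z))))))
  step 9: S(S(S(add(Z, mul(Z, add(SSSZ, Z))))))
  step 10: S(S(S(mul(Z, add(SSSZ, Z)))))
  step 11: SSSZ

Answer: YES — reaches normal form SSSZ in 11 ≤ 14 steps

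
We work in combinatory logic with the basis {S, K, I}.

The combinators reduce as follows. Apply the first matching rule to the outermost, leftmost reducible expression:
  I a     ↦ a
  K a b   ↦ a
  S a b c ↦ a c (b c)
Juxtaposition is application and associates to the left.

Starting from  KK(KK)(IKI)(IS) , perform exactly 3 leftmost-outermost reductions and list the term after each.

Answer: after 3 steps: KI

Reduction:
  start: KK(KK)(IKI)(IS)
  step 1: K(IKI)(IS)
  step 2: IKI
  step 3: KI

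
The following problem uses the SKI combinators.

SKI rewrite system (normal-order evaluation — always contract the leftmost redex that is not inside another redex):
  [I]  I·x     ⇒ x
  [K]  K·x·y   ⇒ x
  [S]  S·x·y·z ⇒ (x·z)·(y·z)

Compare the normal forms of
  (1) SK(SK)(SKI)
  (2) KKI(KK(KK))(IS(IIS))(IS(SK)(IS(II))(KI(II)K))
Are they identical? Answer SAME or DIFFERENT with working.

Term A:
  start: SK(SK)(SKI)
  [1] K(SKI)(SK(SKI))
  [2] SKI

Term B:
  start: KKI(KK(KK))(IS(IIS))(IS(SK)(IS(II))(KI(II)K))
  [1] K(KK(KK))(IS(IIS))(IS(SK)(IS(II))(KI(II)K))
  [2] KK(KK)(IS(SK)(IS(II))(KI(II)K))
  [3] K(IS(SK)(IS(II))(KI(II)K))
  [4] K(S(SK)(IS(II))(KI(II)K))
  [5] K(SK(KI(II)K)(IS(II)(KI(II)K)))
  [6] K(K(IS(II)(KI(II)K))(KI(II)K(IS(II)(KI(II)K))))
  [7] K(IS(II)(KI(II)K))
  [8] K(S(II)(KI(II)K))
  [9] K(SI(KI(II)K))
  [10] K(SI(IK))
  [11] K(SIK)

Answer: DIFFERENT — A ⇓ SKI, B ⇓ K(SIK)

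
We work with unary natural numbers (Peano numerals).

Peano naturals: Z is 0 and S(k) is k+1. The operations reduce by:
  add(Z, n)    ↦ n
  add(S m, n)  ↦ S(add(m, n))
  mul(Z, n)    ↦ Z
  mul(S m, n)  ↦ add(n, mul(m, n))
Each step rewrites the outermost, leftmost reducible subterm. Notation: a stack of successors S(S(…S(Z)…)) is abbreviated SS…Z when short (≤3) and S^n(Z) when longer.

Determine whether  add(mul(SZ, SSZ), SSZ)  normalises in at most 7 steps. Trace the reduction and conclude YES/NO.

Answer: NO — after 7 steps the term is S(S(add(Z, SSZ))), not yet normal

Working:
  start: add(mul(SZ, SSZ), SSZ)
  →1  add(add(SSZ, mul(Z, SSZ)), SSZ)
  →2  add(S(add(SZ, mul(Z, SSZ))), SSZ)
  →3  S(add(add(SZ, mul(Z, SSZ)), SSZ))
  →4  S(add(S(add(Z, mul(Z, SSZ))), SSZ))
  →5  S(S(add(add(Z, mul(Z, SSZ)), SSZ)))
  →6  S(S(add(mul(Z, SSZ), SSZ)))
  →7  S(S(add(Z, SSZ)))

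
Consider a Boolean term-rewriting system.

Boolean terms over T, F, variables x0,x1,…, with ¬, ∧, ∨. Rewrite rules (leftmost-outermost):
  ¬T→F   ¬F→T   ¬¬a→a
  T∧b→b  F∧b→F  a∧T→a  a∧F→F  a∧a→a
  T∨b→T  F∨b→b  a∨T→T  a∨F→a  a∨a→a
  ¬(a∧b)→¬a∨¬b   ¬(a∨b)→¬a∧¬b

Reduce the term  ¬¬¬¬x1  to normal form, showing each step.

  start: ¬¬¬¬x1
  step 1: ¬¬x1
  step 2: x1

Answer: normal form = x1  (in 2 steps)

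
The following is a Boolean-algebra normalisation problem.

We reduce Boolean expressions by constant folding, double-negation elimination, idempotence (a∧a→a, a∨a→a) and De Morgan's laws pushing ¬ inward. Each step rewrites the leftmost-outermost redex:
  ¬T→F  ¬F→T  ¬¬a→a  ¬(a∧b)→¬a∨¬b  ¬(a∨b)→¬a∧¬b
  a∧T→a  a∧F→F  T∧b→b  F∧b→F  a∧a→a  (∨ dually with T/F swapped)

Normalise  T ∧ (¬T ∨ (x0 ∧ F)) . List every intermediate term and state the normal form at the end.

  start: T ∧ (¬T ∨ (x0 ∧ F))
  step 1: ¬T ∨ (x0 ∧ F)
  step 2: F ∨ (x0 ∧ F)
  step 3: x0 ∧ F
  step 4: F

Answer: normal form = F  (in 4 steps)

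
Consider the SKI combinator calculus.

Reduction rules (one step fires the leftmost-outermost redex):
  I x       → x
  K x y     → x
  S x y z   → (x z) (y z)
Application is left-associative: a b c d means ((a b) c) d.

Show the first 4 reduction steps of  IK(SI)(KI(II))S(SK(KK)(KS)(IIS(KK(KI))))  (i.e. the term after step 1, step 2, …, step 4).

  start: IK(SI)(KI(II))S(SK(KK)(KS)(IIS(KK(KI))))
  →1  K(SI)(KI(II))S(SK(KK)(KS)(IIS(KK(KI))))
  →2  SIS(SK(KK)(KS)(IIS(KK(KI))))
  →3  I(SK(KK)(KS)(IIS(KK(KI))))(S(SK(KK)(KS)(IIS(KK(KI)))))
  →4  SK(KK)(KS)(IIS(KK(KI)))(S(SK(KK)(KS)(IIS(KK(KI)))))

Answer: after 4 steps: SK(KK)(KS)(IIS(KK(KI)))(S(SK(KK)(KS)(IIS(KK(KI)))))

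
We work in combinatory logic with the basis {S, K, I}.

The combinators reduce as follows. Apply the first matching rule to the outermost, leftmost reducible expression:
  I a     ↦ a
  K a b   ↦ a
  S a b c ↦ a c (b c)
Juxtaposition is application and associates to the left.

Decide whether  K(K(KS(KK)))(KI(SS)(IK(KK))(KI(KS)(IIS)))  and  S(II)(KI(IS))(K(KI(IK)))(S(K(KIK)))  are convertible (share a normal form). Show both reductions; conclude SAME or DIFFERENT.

Answer: DIFFERENT — A ⇓ KS, B ⇓ S(KI)

Derivation:
Term A:
  start: K(K(KS(KK)))(KI(SS)(IK(KK))(KI(KS)(IIS)))
  [1] K(KS(KK))
  [2] KS

Term B:
  start: S(II)(KI(IS))(K(KI(IK)))(S(K(KIK)))
  [1] II(K(KI(IK)))(KI(IS)(K(KI(IK))))(S(K(KIK)))
  [2] I(K(KI(IK)))(KI(IS)(K(KI(IK))))(S(K(KIK)))
  [3] K(KI(IK))(KI(IS)(K(KI(IK))))(S(K(KIK)))
  [4] KI(IK)(S(K(KIK)))
  [5] I(S(K(KIK)))
  [6] S(K(KIK))
  [7] S(KI)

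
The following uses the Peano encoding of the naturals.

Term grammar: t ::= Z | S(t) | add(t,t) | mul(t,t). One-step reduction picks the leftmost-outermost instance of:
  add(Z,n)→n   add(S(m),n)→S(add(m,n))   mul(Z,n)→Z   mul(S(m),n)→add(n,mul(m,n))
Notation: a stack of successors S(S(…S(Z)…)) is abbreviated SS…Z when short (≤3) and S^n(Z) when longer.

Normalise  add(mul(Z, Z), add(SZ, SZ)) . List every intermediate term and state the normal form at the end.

Answer: normal form = SSZ  (in 4 steps)

Derivation:
  start: add(mul(Z, Z), add(SZ, SZ))
  [1] add(Z, add(SZ, SZ))
  [2] add(SZ, SZ)
  [3] S(add(Z, SZ))
  [4] SSZ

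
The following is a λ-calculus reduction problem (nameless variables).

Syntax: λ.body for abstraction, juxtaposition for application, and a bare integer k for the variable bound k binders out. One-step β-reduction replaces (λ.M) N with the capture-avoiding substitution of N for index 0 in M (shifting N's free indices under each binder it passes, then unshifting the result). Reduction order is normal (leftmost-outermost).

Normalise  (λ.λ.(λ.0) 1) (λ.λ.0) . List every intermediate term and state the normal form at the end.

Answer: normal form = λ.λ.λ.0  (in 2 steps)

Working:
  start: (λ.λ.(λ.0) 1) (λ.λ.0)
  →1  λ.(λ.0) (λ.λ.0)
  →2  λ.λ.λ.0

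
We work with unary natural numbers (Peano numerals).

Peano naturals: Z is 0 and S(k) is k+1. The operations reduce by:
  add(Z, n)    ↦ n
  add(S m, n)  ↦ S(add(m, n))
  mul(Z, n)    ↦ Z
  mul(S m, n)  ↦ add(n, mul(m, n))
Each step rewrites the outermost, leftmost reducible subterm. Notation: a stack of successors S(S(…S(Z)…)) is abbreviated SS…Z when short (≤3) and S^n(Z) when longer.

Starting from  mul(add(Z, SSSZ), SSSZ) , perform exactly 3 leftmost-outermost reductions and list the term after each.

Answer: after 3 steps: S(add(SSZ, mul(SSZ, SSSZ)))

Reduction:
  start: mul(add(Z, SSSZ), SSSZ)
  →1  mul(SSSZ, SSSZ)
  →2  add(SSSZ, mul(SSZ, SSSZ))
  →3  S(add(SSZ, mul(SSZ, SSSZ)))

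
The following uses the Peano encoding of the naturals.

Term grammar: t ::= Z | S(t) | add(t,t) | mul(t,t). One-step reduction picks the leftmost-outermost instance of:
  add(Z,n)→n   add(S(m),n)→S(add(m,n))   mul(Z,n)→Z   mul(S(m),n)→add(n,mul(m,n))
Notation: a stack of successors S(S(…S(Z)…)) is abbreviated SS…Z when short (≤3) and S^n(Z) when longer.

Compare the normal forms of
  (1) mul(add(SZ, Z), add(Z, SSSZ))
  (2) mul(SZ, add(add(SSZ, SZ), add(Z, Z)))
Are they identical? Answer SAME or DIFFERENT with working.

Answer: SAME — A ⇓ SSSZ, B ⇓ SSSZ

Working:
Term A:
  start: mul(add(SZ, Z), add(Z, SSSZ))
  →1  mul(S(add(Z, Z)), add(Z, SSSZ))
  →2  add(add(Z, SSSZ), mul(add(Z, Z), add(Z, SSSZ)))
  →3  add(SSSZ, mul(add(Z, Z), add(Z, SSSZ)))
  →4  S(add(SSZ, mul(add(Z, Z), add(Z, SSSZ))))
  →5  S(S(add(SZ, mul(add(Z, Z), add(Z, SSSZ)))))
  →6  S(S(S(add(Z, mul(add(Z, Z), add(Z, SSSZ))))))
  →7  S(S(S(mul(add(Z, Z), add(Z, SSSZ)))))
  →8  S(S(S(mul(Z, add(Z, SSSZ)))))
  →9  SSSZ

Term B:
  start: mul(SZ, add(add(SSZ, SZ), add(Z, Z)))
  →1  add(add(add(SSZ, SZ), add(Z, Z)), mul(Z, add(add(SSZ, SZ), add(Z, Z))))
  →2  add(add(S(add(SZ, SZ)), add(Z, Z)), mul(Z, add(add(SSZ, SZ), add(Z, Z))))
  →3  add(S(add(add(SZ, SZ), add(Z, Z))), mul(Z, add(add(SSZ, SZ), add(Z, Z))))
  →4  S(add(add(add(SZ, SZ), add(Z, Z)), mul(Z, add(add(SSZ, SZ), add(Z, Z)))))
  →5  S(add(add(S(add(Z, SZ)), add(Z, Z)), mul(Z, add(add(SSZ, SZ), add(Z, Z)))))
  →6  S(add(S(add(add(Z, SZ), add(Z, Z))), mul(Z, add(add(SSZ, SZ), add(Z, Z)))))
  →7  S(S(add(add(add(Z, SZ), add(Z, Z)), mul(Z, add(add(SSZ, SZ), add(Z, Z))))))
  →8  S(S(add(add(SZ, add(Z, Z)), mul(Z, add(add(SSZ, SZ), add(Z, Z))))))
  →9  S(S(add(S(add(Z, add(Z, Z))), mul(Z, add(add(SSZ, SZ), add(Z, Z))))))
  →10  S(S(S(add(add(Z, add(Z, Z)), mul(Z, add(add(SSZ, SZ), add(Z, Z)))))))
  →11  S(S(S(add(add(Z, Z), mul(Z, add(add(SSZ, SZ), add(Z, Z)))))))
  →12  S(S(S(add(Z, mul(Z, add(add(SSZ, SZ), add(Z, Z)))))))
  →13  S(S(S(mul(Z, add(add(SSZ, SZ), add(Z, Z))))))
  →14  SSSZ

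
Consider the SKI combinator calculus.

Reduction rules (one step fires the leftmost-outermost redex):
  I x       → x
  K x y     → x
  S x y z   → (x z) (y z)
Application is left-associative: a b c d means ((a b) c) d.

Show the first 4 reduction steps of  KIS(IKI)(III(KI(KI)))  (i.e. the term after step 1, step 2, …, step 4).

Answer: after 4 steps: I

Derivation:
  start: KIS(IKI)(III(KI(KI)))
  [1] I(IKI)(III(KI(KI)))
  [2] IKI(III(KI(KI)))
  [3] KI(III(KI(KI)))
  [4] I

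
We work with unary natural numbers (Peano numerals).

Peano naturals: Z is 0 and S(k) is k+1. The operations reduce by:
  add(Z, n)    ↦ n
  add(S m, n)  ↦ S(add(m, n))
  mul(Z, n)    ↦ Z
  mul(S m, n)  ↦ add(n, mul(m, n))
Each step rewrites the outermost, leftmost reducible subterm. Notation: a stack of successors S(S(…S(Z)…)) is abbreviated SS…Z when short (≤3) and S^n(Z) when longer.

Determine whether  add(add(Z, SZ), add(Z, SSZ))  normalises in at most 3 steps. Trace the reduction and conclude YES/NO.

  start: add(add(Z, SZ), add(Z, SSZ))
  step 1: add(SZ, add(Z, SSZ))
  step 2: S(add(Z, add(Z, SSZ)))
  step 3: S(add(Z, SSZ))

Answer: NO — after 3 steps the term is S(add(Z, SSZ)), not yet normal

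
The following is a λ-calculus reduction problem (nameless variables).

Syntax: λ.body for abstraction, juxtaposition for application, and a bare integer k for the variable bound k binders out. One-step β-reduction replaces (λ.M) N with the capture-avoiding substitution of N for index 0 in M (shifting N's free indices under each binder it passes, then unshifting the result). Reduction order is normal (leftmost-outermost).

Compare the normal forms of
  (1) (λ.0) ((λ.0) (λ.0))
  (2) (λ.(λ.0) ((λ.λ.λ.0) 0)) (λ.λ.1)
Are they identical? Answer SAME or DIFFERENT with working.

Answer: DIFFERENT — A ⇓ λ.0, B ⇓ λ.λ.0

Reduction:
Term A:
  start: (λ.0) ((λ.0) (λ.0))
  step 1: (λ.0) (λ.0)
  step 2: λ.0

Term B:
  start: (λ.(λ.0) ((λ.λ.λ.0) 0)) (λ.λ.1)
  step 1: (λ.0) ((λ.λ.λ.0) (λ.λ.1))
  step 2: (λ.λ.λ.0) (λ.λ.1)
  step 3: λ.λ.0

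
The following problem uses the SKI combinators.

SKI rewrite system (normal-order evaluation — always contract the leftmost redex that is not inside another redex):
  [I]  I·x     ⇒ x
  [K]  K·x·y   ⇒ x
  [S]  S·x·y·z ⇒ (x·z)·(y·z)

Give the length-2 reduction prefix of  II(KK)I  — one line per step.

Answer: after 2 steps: KKI

Working:
  start: II(KK)I
  →1  I(KK)I
  →2  KKI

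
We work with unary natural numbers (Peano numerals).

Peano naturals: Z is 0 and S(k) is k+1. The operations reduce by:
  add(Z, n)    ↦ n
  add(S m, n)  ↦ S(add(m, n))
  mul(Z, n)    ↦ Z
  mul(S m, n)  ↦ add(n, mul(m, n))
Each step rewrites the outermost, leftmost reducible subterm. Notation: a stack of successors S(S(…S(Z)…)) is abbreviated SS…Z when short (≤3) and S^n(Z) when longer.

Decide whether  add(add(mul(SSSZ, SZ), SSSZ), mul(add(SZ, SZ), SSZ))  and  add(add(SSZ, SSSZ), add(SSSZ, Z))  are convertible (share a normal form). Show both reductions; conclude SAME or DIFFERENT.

Term A:
  start: add(add(mul(SSSZ, SZ), SSSZ), mul(add(SZ, SZ), SSZ))
  step 1: add(add(add(SZ, mul(SSZ, SZ)), SSSZ), mul(add(SZ, SZ), SSZ))
  step 2: add(add(S(add(Z, mul(SSZ, SZ))), SSSZ), mul(add(SZ, SZ), SSZ))
  step 3: add(S(add(add(Z, mul(SSZ, SZ)), SSSZ)), mul(add(SZ, SZ), SSZ))
  step 4: S(add(add(add(Z, mul(SSZ, SZ)), SSSZ), mul(add(SZ, SZ), SSZ)))
  step 5: S(add(add(mul(SSZ, SZ), SSSZ), mul(add(SZ, SZ), SSZ)))
  step 6: S(add(add(add(SZ, mul(SZ, SZ)), SSSZ), mul(add(SZ, SZ), SSZ)))
  step 7: S(add(add(S(add(Z, mul(SZ, SZ))), SSSZ), mul(add(SZ, SZ), SSZ)))
  step 8: S(add(S(add(add(Z, mul(SZ, SZ)), SSSZ)), mul(add(SZ, SZ), SSZ)))
  step 9: S(S(add(add(add(Z, mul(SZ, SZ)), SSSZ), mul(add(SZ, SZ), SSZ))))
  step 10: S(S(add(add(mul(SZ, SZ), SSSZ), mul(add(SZ, SZ), SSZ))))
  step 11: S(S(add(add(add(SZ, mul(Z, SZ)), SSSZ), mul(add(SZ, SZ), SSZ))))
  step 12: S(S(add(add(S(add(Z, mul(Z, SZ))), SSSZ), mul(add(SZ, SZ), SSZ))))
  step 13: S(S(add(S(add(add(Z, mul(Z, SZ)), SSSZ)), mul(add(SZ, SZ), SSZ))))
  step 14: S(S(S(add(add(add(Z, mul(Z, SZ)), SSSZ), mul(add(SZ, SZ), SSZ)))))
  step 15: S(S(S(add(add(mul(Z, SZ), SSSZ), mul(add(SZ, SZ), SSZ)))))
  step 16: S(S(S(add(add(Z, SSSZ), mul(add(SZ, SZ), SSZ)))))
  step 17: S(S(S(add(SSSZ, mul(add(SZ, SZ), SSZ)))))
  step 18: S(S(S(S(add(SSZ, mul(add(SZ, SZ), SSZ))))))
  step 19: S(S(S(S(S(add(SZ, mul(add(SZ, SZ), SSZ)))))))
  step 20: S(S(S(S(S(S(add(Z, mul(add(SZ, SZ), SSZ))))))))
  step 21: S(S(S(S(S(S(mul(add(SZ, SZ), SSZ)))))))
  step 22: S(S(S(S(S(S(mul(S(add(Z, SZ)), SSZ)))))))
  step 23: S(S(S(S(S(S(add(SSZ, mul(add(Z, SZ), SSZ))))))))
  step 24: S(S(S(S(S(S(S(add(SZ, mul(add(Z, SZ), SSZ)))))))))
  step 25: S(S(S(S(S(S(S(S(add(Z, mul(add(Z, SZ), SSZ))))))))))
  step 26: S(S(S(S(S(S(S(S(mul(add(Z, SZ), SSZ)))))))))
  step 27: S(S(S(S(S(S(S(S(mul(SZ, SSZ)))))))))
  step 28: S(S(S(S(S(S(S(S(add(SSZ, mul(Z, SSZ))))))))))
  step 29: S(S(S(S(S(S(S(S(S(add(SZ, mul(Z, SSZ)))))))))))
  step 30: S(S(S(S(S(S(S(S(S(S(add(Z, mul(Z, SSZ))))))))))))
  step 31: S(S(S(S(S(S(S(S(S(S(mul(Z, SSZ)))))))))))
  step 32: S^10(Z)

Term B:
  start: add(add(SSZ, SSSZ), add(SSSZ, Z))
  step 1: add(S(add(SZ, SSSZ)), add(SSSZ, Z))
  step 2: S(add(add(SZ, SSSZ), add(SSSZ, Z)))
  step 3: S(add(S(add(Z, SSSZ)), add(SSSZ, Z)))
  step 4: S(S(add(add(Z, SSSZ), add(SSSZ, Z))))
  step 5: S(S(add(SSSZ, add(SSSZ, Z))))
  step 6: S(S(S(add(SSZ, add(SSSZ, Z)))))
  step 7: S(S(S(S(add(SZ, add(SSSZ, Z))))))
  step 8: S(S(S(S(S(add(Z, add(SSSZ, Z)))))))
  step 9: S(S(S(S(S(add(SSSZ, Z))))))
  step 10: S(S(S(S(S(S(add(SSZ, Z)))))))
  step 11: S(S(S(S(S(S(S(add(SZ, Z))))))))
  step 12: S(S(S(S(S(S(S(S(add(Z, Z)))))))))
  step 13: S^8(Z)

Answer: DIFFERENT — A ⇓ S^10(Z), B ⇓ S^8(Z)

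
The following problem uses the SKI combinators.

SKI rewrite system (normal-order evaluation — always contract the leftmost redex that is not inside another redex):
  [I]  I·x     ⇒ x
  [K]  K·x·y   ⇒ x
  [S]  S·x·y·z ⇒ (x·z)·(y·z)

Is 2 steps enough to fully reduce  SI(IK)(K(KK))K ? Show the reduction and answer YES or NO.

Answer: NO — after 2 steps the term is K(KK)(IK(K(KK)))K, not yet normal

Working:
  start: SI(IK)(K(KK))K
  →1  I(K(KK))(IK(K(KK)))K
  →2  K(KK)(IK(K(KK)))K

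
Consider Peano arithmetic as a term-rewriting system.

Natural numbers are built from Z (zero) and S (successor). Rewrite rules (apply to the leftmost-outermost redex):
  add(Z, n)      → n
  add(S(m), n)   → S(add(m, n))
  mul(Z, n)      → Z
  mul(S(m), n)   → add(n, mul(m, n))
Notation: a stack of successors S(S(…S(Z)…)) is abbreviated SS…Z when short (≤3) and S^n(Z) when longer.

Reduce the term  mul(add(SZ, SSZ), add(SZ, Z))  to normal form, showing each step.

  start: mul(add(SZ, SSZ), add(SZ, Z))
  [1] mul(S(add(Z, SSZ)), add(SZ, Z))
  [2] add(add(SZ, Z), mul(add(Z, SSZ), add(SZ, Z)))
  [3] add(S(add(Z, Z)), mul(add(Z, SSZ), add(SZ, Z)))
  [4] S(add(add(Z, Z), mul(add(Z, SSZ), add(SZ, Z))))
  [5] S(add(Z, mul(add(Z, SSZ), add(SZ, Z))))
  [6] S(mul(add(Z, SSZ), add(SZ, Z)))
  [7] S(mul(SSZ, add(SZ, Z)))
  [8] S(add(add(SZ, Z), mul(SZ, add(SZ, Z))))
  [9] S(add(S(add(Z, Z)), mul(SZ, add(SZ, Z))))
  [10] S(S(add(add(Z, Z), mul(SZ, add(SZ, Z)))))
  [11] S(S(add(Z, mul(SZ, add(SZ, Z)))))
  [12] S(S(mul(SZ, add(SZ, Z))))
  [13] S(S(add(add(SZ, Z), mul(Z, add(SZ, Z)))))
  [14] S(S(add(S(add(Z, Z)), mul(Z, add(SZ, Z)))))
  [15] S(S(S(add(add(Z, Z), mul(Z, add(SZ, Z))))))
  [16] S(S(S(add(Z, mul(Z, add(SZ, Z))))))
  [17] S(S(S(mul(Z, add(SZ, Z)))))
  [18] SSSZ

Answer: normal form = SSSZ  (in 18 steps)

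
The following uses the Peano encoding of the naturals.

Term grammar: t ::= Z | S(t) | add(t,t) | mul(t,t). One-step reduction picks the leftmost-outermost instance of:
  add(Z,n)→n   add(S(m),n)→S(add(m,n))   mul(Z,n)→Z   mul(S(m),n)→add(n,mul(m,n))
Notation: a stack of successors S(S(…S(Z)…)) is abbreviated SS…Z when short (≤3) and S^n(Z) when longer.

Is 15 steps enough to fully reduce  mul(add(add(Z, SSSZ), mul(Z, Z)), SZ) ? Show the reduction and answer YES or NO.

Answer: NO — after 15 steps the term is S(S(S(mul(Z, SZ)))), not yet normal

Reduction:
  start: mul(add(add(Z, SSSZ), mul(Z, Z)), SZ)
  step 1: mul(add(SSSZ, mul(Z, Z)), SZ)
  step 2: mul(S(add(SSZ, mul(Z, Z))), SZ)
  step 3: add(SZ, mul(add(SSZ, mul(Z, Z)), SZ))
  step 4: S(add(Z, mul(add(SSZ, mul(Z, Z)), SZ)))
  step 5: S(mul(add(SSZ, mul(Z, Z)), SZ))
  step 6: S(mul(S(add(SZ, mul(Z, Z))), SZ))
  step 7: S(add(SZ, mul(add(SZ, mul(Z, Z)), SZ)))
  step 8: S(S(add(Z, mul(add(SZ, mul(Z, Z)), SZ))))
  step 9: S(S(mul(add(SZ, mul(Z, Z)), SZ)))
  step 10: S(S(mul(S(add(Z, mul(Z, Z))), SZ)))
  step 11: S(S(add(SZ, mul(add(Z, mul(Z, Z)), SZ))))
  step 12: S(S(S(add(Z, mul(add(Z, mul(Z, Z)), SZ)))))
  step 13: S(S(S(mul(add(Z, mul(Z, Z)), SZ))))
  step 14: S(S(S(mul(mul(Z, Z), SZ))))
  step 15: S(S(S(mul(Z, SZ))))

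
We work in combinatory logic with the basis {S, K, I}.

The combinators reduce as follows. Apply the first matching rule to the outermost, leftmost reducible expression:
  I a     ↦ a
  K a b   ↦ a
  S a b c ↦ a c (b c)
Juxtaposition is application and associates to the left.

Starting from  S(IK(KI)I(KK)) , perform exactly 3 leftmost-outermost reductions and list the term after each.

Answer: after 3 steps: SI

Working:
  start: S(IK(KI)I(KK))
  →1  S(K(KI)I(KK))
  →2  S(KI(KK))
  →3  SI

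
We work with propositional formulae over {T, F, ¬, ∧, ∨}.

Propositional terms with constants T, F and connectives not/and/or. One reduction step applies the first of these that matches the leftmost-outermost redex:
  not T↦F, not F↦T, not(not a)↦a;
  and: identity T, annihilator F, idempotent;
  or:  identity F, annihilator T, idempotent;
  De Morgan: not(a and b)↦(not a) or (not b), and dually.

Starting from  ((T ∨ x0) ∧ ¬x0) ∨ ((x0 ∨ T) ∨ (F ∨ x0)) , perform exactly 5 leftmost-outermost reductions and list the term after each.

Answer: after 5 steps: T

Working:
  start: ((T ∨ x0) ∧ ¬x0) ∨ ((x0 ∨ T) ∨ (F ∨ x0))
  →1  (T ∧ ¬x0) ∨ ((x0 ∨ T) ∨ (F ∨ x0))
  →2  ¬x0 ∨ ((x0 ∨ T) ∨ (F ∨ x0))
  →3  ¬x0 ∨ (T ∨ (F ∨ x0))
  →4  ¬x0 ∨ T
  →5  T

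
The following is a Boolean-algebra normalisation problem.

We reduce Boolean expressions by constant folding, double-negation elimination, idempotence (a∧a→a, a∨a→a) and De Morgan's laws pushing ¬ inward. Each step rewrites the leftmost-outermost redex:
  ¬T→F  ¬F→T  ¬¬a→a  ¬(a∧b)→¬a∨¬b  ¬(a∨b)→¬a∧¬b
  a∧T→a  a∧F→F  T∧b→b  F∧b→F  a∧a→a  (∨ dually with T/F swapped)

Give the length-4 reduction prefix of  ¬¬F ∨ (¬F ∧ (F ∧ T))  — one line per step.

  start: ¬¬F ∨ (¬F ∧ (F ∧ T))
  step 1: F ∨ (¬F ∧ (F ∧ T))
  step 2: ¬F ∧ (F ∧ T)
  step 3: T ∧ (F ∧ T)
  step 4: F ∧ T

Answer: after 4 steps: F ∧ T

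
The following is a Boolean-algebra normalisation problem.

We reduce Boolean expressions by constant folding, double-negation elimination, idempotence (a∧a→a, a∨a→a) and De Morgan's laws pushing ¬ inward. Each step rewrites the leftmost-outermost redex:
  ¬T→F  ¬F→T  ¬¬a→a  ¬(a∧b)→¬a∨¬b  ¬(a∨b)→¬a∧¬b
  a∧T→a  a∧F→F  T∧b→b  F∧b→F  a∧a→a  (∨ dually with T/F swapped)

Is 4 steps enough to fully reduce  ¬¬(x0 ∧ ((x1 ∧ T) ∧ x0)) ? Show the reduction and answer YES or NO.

  start: ¬¬(x0 ∧ ((x1 ∧ T) ∧ x0))
  [1] x0 ∧ ((x1 ∧ T) ∧ x0)
  [2] x0 ∧ (x1 ∧ x0)

Answer: YES — reaches normal form x0 ∧ (x1 ∧ x0) in 2 ≤ 4 steps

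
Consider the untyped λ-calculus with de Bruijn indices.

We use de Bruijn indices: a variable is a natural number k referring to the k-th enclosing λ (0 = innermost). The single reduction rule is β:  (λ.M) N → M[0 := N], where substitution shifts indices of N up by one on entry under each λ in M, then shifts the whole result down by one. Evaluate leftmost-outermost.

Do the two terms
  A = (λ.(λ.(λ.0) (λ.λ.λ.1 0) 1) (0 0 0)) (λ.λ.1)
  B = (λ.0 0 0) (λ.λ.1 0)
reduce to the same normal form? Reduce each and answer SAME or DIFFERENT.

Term A:
  start: (λ.(λ.(λ.0) (λ.λ.λ.1 0) 1) (0 0 0)) (λ.λ.1)
  step 1: (λ.(λ.0) (λ.λ.λ.1 0) (λ.λ.1)) ((λ.λ.1) (λ.λ.1) (λ.λ.1))
  step 2: (λ.0) (λ.λ.λ.1 0) (λ.λ.1)
  step 3: (λ.λ.λ.1 0) (λ.λ.1)
  step 4: λ.λ.1 0

Term B:
  start: (λ.0 0 0) (λ.λ.1 0)
  step 1: (λ.λ.1 0) (λ.λ.1 0) (λ.λ.1 0)
  step 2: (λ.(λ.λ.1 0) 0) (λ.λ.1 0)
  step 3: (λ.λ.1 0) (λ.λ.1 0)
  step 4: λ.(λ.λ.1 0) 0
  step 5: λ.λ.1 0

Answer: SAME — A ⇓ λ.λ.1 0, B ⇓ λ.λ.1 0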